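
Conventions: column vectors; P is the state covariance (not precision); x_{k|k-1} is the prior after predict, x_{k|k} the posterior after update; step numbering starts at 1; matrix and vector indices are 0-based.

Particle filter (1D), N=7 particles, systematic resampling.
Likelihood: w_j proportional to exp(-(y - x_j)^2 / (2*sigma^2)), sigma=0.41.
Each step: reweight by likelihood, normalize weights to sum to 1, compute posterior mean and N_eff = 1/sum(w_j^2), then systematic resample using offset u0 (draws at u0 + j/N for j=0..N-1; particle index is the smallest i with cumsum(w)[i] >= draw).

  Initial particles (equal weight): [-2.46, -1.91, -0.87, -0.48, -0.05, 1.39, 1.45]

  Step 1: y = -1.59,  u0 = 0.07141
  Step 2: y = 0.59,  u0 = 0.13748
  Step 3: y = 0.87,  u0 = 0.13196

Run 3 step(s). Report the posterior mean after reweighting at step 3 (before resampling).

step 1: w=[0.0972, 0.6808, 0.1975, 0.0236, 0.0008, 0.0000, 0.0000]  mean=-1.7227  Neff=1.9510  idx=[0, 1, 1, 1, 1, 2, 2]
step 2: w=[0.0000, 0.0000, 0.0000, 0.0000, 0.0000, 0.5000, 0.5000]  mean=-0.8700  Neff=2.0000  idx=[5, 5, 5, 6, 6, 6, 6]
step 3: w=[0.1429, 0.1429, 0.1429, 0.1429, 0.1429, 0.1429, 0.1429]  mean=-0.8700  Neff=7.0000  idx=[0, 1, 2, 3, 4, 5, 6]

post_mean = -0.8700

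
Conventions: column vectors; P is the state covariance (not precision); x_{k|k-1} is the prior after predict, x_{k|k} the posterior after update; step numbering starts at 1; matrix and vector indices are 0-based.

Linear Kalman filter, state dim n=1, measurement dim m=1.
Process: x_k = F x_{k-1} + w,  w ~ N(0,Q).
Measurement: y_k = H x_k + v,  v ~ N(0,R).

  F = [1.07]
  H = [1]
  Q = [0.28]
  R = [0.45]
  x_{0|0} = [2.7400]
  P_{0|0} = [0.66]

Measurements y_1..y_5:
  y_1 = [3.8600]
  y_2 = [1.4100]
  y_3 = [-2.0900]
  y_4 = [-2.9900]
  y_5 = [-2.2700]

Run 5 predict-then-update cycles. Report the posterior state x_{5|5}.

step 1: x^-=[2.9318]  P^-=[1.0356]  S=[1.4856]  K=[0.6971]  nu=[0.9282]  x^+=[3.5788]  P^+=[0.3137]
step 2: x^-=[3.8294]  P^-=[0.6391]  S=[1.0891]  K=[0.5868]  nu=[-2.4194]  x^+=[2.4096]  P^+=[0.2641]
step 3: x^-=[2.5783]  P^-=[0.5823]  S=[1.0323]  K=[0.5641]  nu=[-4.6683]  x^+=[-0.0551]  P^+=[0.2538]
step 4: x^-=[-0.0589]  P^-=[0.5706]  S=[1.0206]  K=[0.5591]  nu=[-2.9311]  x^+=[-1.6977]  P^+=[0.2516]
step 5: x^-=[-1.8165]  P^-=[0.5680]  S=[1.0180]  K=[0.5580]  nu=[-0.4535]  x^+=[-2.0695]  P^+=[0.2511]

x_post = [-2.0695]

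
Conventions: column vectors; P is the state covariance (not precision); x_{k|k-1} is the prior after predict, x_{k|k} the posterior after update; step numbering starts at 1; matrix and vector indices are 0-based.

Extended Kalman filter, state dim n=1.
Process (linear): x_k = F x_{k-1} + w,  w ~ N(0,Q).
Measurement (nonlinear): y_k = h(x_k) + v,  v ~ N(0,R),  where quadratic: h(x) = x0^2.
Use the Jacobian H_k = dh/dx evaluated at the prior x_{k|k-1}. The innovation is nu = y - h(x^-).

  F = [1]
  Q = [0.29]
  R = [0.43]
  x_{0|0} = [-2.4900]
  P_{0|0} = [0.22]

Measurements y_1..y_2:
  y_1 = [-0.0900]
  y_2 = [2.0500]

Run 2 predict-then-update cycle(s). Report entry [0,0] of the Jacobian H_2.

H_jac[0,0] = -2.5369

step 1: x^-=[-2.4900]  P^-=[0.5100]  H_jac=[-4.9800]  S=[13.0782]  K=[-0.1942]  nu=[-6.2901]  x^+=[-1.2685]  P^+=[0.0168]
step 2: x^-=[-1.2685]  P^-=[0.3068]  H_jac=[-2.5369]  S=[2.4043]  K=[-0.3237]  nu=[0.4410]  x^+=[-1.4112]  P^+=[0.0549]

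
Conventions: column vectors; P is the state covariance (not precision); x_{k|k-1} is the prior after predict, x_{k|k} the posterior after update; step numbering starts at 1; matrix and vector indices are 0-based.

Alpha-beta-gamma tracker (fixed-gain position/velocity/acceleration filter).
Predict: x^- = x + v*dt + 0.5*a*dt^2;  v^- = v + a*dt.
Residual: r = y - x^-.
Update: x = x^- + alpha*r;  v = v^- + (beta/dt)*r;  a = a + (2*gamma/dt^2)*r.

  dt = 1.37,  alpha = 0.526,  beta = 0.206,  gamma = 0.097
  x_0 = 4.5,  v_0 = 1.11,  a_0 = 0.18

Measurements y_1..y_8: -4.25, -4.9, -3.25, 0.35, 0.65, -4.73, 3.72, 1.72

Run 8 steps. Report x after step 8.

step 1: x_pred=6.1896  r=-10.4396  x^+=0.6984  v^+=-0.2132  a^+=-0.8991
step 2: x_pred=-0.4374  r=-4.4626  x^+=-2.7847  v^+=-2.1159  a^+=-1.3603
step 3: x_pred=-6.9601  r=3.7101  x^+=-5.0086  v^+=-3.4217  a^+=-0.9768
step 4: x_pred=-10.6130  r=10.9630  x^+=-4.8465  v^+=-3.1115  a^+=0.1563
step 5: x_pred=-8.9625  r=9.6125  x^+=-3.9063  v^+=-1.4520  a^+=1.1499
step 6: x_pred=-4.8164  r=0.0864  x^+=-4.7710  v^+=0.1364  a^+=1.1588
step 7: x_pred=-3.4967  r=7.2167  x^+=0.2993  v^+=2.8091  a^+=1.9047
step 8: x_pred=5.9352  r=-4.2152  x^+=3.7180  v^+=4.7847  a^+=1.4690

x_post = 3.7180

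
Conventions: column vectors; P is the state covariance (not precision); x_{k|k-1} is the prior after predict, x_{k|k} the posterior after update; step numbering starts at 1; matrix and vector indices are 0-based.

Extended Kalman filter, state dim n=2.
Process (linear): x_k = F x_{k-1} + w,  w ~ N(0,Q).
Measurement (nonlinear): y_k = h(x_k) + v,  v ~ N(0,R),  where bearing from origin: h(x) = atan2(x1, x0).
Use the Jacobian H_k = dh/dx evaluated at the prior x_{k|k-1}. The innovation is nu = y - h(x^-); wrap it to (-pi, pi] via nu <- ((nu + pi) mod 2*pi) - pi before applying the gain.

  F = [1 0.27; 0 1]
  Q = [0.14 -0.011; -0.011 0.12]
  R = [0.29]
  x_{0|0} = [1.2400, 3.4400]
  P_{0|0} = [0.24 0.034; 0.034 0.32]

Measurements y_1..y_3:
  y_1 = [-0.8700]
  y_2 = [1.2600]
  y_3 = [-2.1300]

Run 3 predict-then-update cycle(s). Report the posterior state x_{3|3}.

x_post = [4.7589, 2.8102]

step 1: x^-=[2.1688, 3.4400]  P^-=[0.4217 0.1094; 0.1094 0.4400]  H_jac=[-0.2080 0.1311]  S=[0.3098]  K=[-0.2368; 0.1128]  nu=[-1.8783]  x^+=[2.6136, 3.2281]  P^+=[0.4043 0.1177; 0.1177 0.4361]
step 2: x^-=[3.4852, 3.2281]  P^-=[0.6396 0.2244; 0.2244 0.5561]  H_jac=[-0.1430 0.1544]  S=[0.3064]  K=[-0.1855; 0.1755]  nu=[0.5129]  x^+=[3.3900, 3.3181]  P^+=[0.6291 0.2344; 0.2344 0.5466]
step 3: x^-=[4.2859, 3.3181]  P^-=[0.9355 0.3710; 0.3710 0.6666]  H_jac=[-0.1129 0.1459]  S=[0.3039]  K=[-0.1696; 0.1821]  nu=[-2.7888]  x^+=[4.7589, 2.8102]  P^+=[0.9268 0.3804; 0.3804 0.6565]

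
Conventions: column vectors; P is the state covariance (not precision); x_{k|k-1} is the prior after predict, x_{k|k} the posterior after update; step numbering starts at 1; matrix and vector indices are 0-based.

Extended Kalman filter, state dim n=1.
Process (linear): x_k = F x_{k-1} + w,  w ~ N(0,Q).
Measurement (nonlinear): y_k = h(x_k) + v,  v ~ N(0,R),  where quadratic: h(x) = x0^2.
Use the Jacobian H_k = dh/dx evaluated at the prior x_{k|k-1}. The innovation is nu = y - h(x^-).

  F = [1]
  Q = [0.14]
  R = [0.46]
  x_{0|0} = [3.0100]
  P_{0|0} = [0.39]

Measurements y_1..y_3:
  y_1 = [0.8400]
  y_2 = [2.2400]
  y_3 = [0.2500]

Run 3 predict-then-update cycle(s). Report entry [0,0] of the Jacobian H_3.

H_jac[0,0] = 3.0846

step 1: x^-=[3.0100]  P^-=[0.5300]  H_jac=[6.0200]  S=[19.6674]  K=[0.1622]  nu=[-8.2201]  x^+=[1.6765]  P^+=[0.0124]
step 2: x^-=[1.6765]  P^-=[0.1524]  H_jac=[3.3529]  S=[2.1733]  K=[0.2351]  nu=[-0.5706]  x^+=[1.5423]  P^+=[0.0323]
step 3: x^-=[1.5423]  P^-=[0.1723]  H_jac=[3.0846]  S=[2.0990]  K=[0.2531]  nu=[-2.1288]  x^+=[1.0034]  P^+=[0.0377]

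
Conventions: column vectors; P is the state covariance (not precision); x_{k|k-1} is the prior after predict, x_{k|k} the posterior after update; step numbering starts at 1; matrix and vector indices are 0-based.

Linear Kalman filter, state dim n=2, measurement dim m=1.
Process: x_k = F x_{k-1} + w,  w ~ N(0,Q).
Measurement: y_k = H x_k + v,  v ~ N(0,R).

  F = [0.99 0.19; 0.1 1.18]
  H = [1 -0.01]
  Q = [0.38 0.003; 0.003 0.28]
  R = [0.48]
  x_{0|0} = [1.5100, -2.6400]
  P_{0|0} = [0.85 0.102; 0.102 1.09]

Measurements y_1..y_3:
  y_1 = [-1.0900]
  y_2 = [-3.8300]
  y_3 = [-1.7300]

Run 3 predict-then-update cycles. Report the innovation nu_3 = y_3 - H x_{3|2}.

step 1: x^-=[0.9933, -2.9642]  P^-=[1.2908 0.4526; 0.4526 1.8303]  S=[1.7619]  K=[0.7300; 0.2465]  nu=[-2.1129]  x^+=[-0.5492, -3.4850]  P^+=[0.3518 0.1356; 0.1356 1.7232]
step 2: x^-=[-1.2059, -4.1673]  P^-=[0.8380 0.5851; 0.5851 2.7149]  S=[1.3065]  K=[0.6369; 0.4270]  nu=[-2.6658]  x^+=[-2.9037, -5.3057]  P^+=[0.3080 0.2297; 0.2297 2.4767]
step 3: x^-=[-3.8827, -6.5511]  P^-=[0.8577 0.8615; 0.8615 3.7858]  S=[1.3209]  K=[0.6428; 0.6236]  nu=[2.0872]  x^+=[-2.5410, -5.2495]  P^+=[0.3119 0.3320; 0.3320 3.2722]

innov = [2.0872]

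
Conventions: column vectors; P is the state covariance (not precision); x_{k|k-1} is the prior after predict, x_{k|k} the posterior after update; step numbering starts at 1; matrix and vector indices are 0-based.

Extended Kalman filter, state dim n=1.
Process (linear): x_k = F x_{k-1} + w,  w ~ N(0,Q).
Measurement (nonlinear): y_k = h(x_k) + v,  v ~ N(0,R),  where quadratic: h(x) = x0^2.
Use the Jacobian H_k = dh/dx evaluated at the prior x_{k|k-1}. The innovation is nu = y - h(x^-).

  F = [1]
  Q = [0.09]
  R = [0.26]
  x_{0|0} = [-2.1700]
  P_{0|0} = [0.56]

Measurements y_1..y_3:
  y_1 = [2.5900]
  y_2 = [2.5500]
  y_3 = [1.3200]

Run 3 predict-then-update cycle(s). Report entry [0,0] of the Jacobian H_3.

H_jac[0,0] = -3.2323

step 1: x^-=[-2.1700]  P^-=[0.6500]  H_jac=[-4.3400]  S=[12.5031]  K=[-0.2256]  nu=[-2.1189]  x^+=[-1.6919]  P^+=[0.0135]
step 2: x^-=[-1.6919]  P^-=[0.1035]  H_jac=[-3.3839]  S=[1.4453]  K=[-0.2424]  nu=[-0.3126]  x^+=[-1.6162]  P^+=[0.0186]
step 3: x^-=[-1.6162]  P^-=[0.1086]  H_jac=[-3.2323]  S=[1.3949]  K=[-0.2517]  nu=[-1.2920]  x^+=[-1.2910]  P^+=[0.0202]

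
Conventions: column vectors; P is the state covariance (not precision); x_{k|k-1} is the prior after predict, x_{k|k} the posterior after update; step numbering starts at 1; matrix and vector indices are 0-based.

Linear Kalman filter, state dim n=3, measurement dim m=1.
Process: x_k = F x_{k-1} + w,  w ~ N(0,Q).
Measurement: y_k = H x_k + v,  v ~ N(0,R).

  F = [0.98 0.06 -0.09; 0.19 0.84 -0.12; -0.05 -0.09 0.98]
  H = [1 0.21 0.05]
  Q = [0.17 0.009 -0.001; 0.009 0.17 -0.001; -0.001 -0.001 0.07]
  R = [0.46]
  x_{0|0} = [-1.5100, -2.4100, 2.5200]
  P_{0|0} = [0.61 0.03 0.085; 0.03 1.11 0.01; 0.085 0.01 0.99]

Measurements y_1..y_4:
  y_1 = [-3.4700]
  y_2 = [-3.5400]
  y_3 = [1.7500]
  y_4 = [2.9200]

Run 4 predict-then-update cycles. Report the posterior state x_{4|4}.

step 1: x^-=[-1.8512, -2.6137, 2.7620]  P^-=[0.7563 0.2020 -0.0443; 0.2020 0.9932 -0.1842; -0.0443 -0.1842 1.0215]  S=[1.3392]  K=[0.5948; 0.2997; -0.0238]  nu=[-1.2080]  x^+=[-2.5697, -2.9757, 2.7907]  P^+=[0.2826 -0.0367 -0.0253; -0.0367 0.8729 -0.1747; -0.0253 -0.1747 1.0207]
step 2: x^-=[-2.9480, -3.3227, 3.1312]  P^-=[0.4548 0.1039 -0.1423; 0.1039 0.8355 -0.3381; -0.1423 -0.3381 1.0910]  S=[0.9767]  K=[0.4807; 0.2687; -0.1626]  nu=[-0.0508]  x^+=[-2.9724, -3.3364, 3.1395]  P^+=[0.2291 -0.0223 -0.0660; -0.0223 0.7650 -0.2954; -0.0660 -0.2954 1.0652]
step 3: x^-=[-3.3957, -3.7441, 3.5256]  P^-=[0.4136 0.1165 -0.1917; 0.1165 0.7888 -0.4440; -0.1917 -0.4440 1.1582]  S=[0.9317]  K=[0.4599; 0.2790; -0.2437]  nu=[5.7557]  x^+=[-0.7487, -2.1384, 2.1229]  P^+=[0.2166 -0.0031 -0.0873; -0.0031 0.7163 -0.3807; -0.0873 -0.3807 1.1029]
step 4: x^-=[-1.0531, -2.1933, 2.3103]  P^-=[0.4087 0.1381 -0.2222; 0.1381 0.7789 -0.5210; -0.2222 -0.5210 1.2112]  S=[0.9309]  K=[0.4582; 0.2960; -0.2912]  nu=[4.3181]  x^+=[0.9256, -0.9149, 1.0531]  P^+=[0.2132 0.0118 -0.0980; 0.0118 0.6973 -0.4408; -0.0980 -0.4408 1.1323]

x_post = [0.9256, -0.9149, 1.0531]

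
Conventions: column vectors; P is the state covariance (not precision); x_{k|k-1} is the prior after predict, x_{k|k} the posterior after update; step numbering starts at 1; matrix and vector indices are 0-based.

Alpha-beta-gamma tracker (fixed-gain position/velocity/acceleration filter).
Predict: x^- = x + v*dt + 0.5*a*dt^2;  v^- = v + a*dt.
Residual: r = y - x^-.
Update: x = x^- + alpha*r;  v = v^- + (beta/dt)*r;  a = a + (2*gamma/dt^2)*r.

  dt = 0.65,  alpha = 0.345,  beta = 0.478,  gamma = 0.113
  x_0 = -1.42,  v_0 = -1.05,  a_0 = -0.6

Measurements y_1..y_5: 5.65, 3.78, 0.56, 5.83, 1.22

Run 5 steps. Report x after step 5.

x_post = 4.9834

step 1: x_pred=-2.2292  r=7.8793  x^+=0.4891  v^+=4.3543  a^+=3.6147
step 2: x_pred=4.0830  r=-0.3030  x^+=3.9785  v^+=6.4810  a^+=3.4526
step 3: x_pred=8.9205  r=-8.3605  x^+=6.0361  v^+=2.5771  a^+=-1.0195
step 4: x_pred=7.4958  r=-1.6658  x^+=6.9211  v^+=0.6894  a^+=-1.9106
step 5: x_pred=6.9656  r=-5.7456  x^+=4.9834  v^+=-4.7777  a^+=-4.9840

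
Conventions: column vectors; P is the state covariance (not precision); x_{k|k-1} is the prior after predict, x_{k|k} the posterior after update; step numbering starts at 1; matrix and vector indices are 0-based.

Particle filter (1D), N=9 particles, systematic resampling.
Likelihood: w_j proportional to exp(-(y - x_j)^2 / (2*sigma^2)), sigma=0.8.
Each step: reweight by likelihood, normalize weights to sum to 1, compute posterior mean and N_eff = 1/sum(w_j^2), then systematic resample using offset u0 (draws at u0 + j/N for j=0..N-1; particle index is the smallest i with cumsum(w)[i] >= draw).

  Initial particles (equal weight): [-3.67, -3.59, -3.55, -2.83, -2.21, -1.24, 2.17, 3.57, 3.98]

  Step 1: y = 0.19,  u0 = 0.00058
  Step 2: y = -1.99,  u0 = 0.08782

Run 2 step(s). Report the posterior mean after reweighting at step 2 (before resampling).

post_mean = -1.4201

step 1: w=[0.0000, 0.0001, 0.0001, 0.0031, 0.0425, 0.7747, 0.1790, 0.0005, 0.0001]  mean=-0.6735  Neff=1.5772  idx=[3, 5, 5, 5, 5, 5, 5, 5, 6]
step 2: w=[0.1133, 0.1267, 0.1267, 0.1267, 0.1267, 0.1267, 0.1267, 0.1267, 0.0000]  mean=-1.4201  Neff=7.9900  idx=[0, 1, 2, 3, 4, 5, 6, 6, 7]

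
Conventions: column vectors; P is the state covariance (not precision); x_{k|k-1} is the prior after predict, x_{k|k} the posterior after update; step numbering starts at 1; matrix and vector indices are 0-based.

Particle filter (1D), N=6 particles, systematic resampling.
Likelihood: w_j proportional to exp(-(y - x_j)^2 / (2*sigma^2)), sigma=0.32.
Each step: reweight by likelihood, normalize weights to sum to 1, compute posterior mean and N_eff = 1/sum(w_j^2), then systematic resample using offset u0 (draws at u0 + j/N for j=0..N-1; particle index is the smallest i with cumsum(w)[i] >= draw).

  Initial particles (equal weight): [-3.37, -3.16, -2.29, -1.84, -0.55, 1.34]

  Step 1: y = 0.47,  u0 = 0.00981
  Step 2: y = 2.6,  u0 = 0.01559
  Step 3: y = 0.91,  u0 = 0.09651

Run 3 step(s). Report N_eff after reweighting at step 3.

step 1: w=[0.0000, 0.0000, 0.0000, 0.0000, 0.2003, 0.7997]  mean=0.9614  Neff=1.4714  idx=[4, 4, 5, 5, 5, 5]
step 2: w=[0.0000, 0.0000, 0.2500, 0.2500, 0.2500, 0.2500]  mean=1.3400  Neff=4.0000  idx=[2, 2, 3, 4, 4, 5]
step 3: w=[0.1667, 0.1667, 0.1667, 0.1667, 0.1667, 0.1667]  mean=1.3400  Neff=6.0000  idx=[0, 1, 2, 3, 4, 5]

N_eff = 6.0000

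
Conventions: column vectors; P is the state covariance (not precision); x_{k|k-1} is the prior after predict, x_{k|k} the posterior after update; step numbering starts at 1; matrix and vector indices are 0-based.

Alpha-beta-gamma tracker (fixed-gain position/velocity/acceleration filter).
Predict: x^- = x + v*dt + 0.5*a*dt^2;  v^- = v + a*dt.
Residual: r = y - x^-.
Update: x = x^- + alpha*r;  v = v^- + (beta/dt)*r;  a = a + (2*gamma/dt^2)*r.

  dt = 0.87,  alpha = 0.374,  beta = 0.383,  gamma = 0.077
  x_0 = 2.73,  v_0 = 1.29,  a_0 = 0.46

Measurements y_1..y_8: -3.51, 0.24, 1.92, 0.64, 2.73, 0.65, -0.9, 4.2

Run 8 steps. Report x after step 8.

step 1: x_pred=4.0264  r=-7.5364  x^+=1.2078  v^+=-1.6275  a^+=-1.0734
step 2: x_pred=-0.6144  r=0.8544  x^+=-0.2949  v^+=-2.1852  a^+=-0.8995
step 3: x_pred=-2.5364  r=4.4564  x^+=-0.8697  v^+=-1.0060  a^+=0.0072
step 4: x_pred=-1.7422  r=2.3822  x^+=-0.8513  v^+=0.0490  a^+=0.4919
step 5: x_pred=-0.6225  r=3.3525  x^+=0.6313  v^+=1.9528  a^+=1.1740
step 6: x_pred=2.7746  r=-2.1246  x^+=1.9800  v^+=2.0389  a^+=0.7417
step 7: x_pred=4.0345  r=-4.9345  x^+=2.1890  v^+=0.5118  a^+=-0.2623
step 8: x_pred=2.5350  r=1.6650  x^+=3.1577  v^+=1.0166  a^+=0.0765

x_post = 3.1577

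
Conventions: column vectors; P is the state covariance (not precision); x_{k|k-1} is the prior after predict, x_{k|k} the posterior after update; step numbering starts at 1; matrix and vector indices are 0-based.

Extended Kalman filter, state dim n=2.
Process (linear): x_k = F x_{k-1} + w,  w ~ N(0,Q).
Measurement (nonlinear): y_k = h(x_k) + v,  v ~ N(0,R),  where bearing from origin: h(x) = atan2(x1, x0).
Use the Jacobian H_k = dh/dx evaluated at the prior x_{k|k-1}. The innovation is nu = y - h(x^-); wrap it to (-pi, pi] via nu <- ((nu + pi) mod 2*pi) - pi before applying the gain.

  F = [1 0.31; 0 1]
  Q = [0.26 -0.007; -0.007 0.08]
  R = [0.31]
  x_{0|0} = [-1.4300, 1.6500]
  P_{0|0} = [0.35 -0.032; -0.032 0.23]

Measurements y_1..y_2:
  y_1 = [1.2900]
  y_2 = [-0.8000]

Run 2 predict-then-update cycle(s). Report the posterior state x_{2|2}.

x_post = [1.8276, 1.8807]

step 1: x^-=[-0.9185, 1.6500]  P^-=[0.6123 0.0323; 0.0323 0.3100]  H_jac=[-0.4627 -0.2576]  S=[0.4693]  K=[-0.6213; -0.2020]  nu=[-0.7887]  x^+=[-0.4284, 1.8093]  P^+=[0.4311 -0.0266; -0.0266 0.2909]
step 2: x^-=[0.1324, 1.8093]  P^-=[0.7025 0.0566; 0.0566 0.3709]  H_jac=[-0.5498 0.0402]  S=[0.5204]  K=[-0.7378; -0.0311]  nu=[-2.2977]  x^+=[1.8276, 1.8807]  P^+=[0.4193 0.0446; 0.0446 0.3704]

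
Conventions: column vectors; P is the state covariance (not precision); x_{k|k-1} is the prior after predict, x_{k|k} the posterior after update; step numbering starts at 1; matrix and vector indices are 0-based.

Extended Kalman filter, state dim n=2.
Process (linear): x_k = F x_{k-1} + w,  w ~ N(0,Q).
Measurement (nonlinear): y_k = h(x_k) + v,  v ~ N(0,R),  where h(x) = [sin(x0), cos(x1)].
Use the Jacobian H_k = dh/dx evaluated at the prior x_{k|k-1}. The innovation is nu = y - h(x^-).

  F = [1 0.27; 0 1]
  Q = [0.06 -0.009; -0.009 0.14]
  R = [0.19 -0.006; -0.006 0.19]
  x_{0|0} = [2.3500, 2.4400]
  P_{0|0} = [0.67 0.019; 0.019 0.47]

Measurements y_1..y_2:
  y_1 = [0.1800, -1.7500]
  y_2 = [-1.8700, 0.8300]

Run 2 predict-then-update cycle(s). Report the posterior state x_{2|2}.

x_post = [4.5793, 4.0143]

step 1: x^-=[3.0088, 2.4400]  P^-=[0.7745 0.1369; 0.1369 0.6100]  H_jac=[-0.9912 0.0000; 0.0000 -0.6454]  S=[0.9509 0.0816; 0.0816 0.4441]  K=[-0.8029 -0.0515; -0.0677 -0.8741]  nu=[0.0476, -0.9862]  x^+=[3.0213, 3.2988]  P^+=[0.1536 0.0077; 0.0077 0.2567]
step 2: x^-=[3.9120, 3.2988]  P^-=[0.2365 0.0680; 0.0680 0.3967]  H_jac=[-0.7176 0.0000; 0.0000 0.1565]  S=[0.3118 -0.0136; -0.0136 0.1997]  K=[-0.5436 0.0162; -0.1433 0.3011]  nu=[-1.1736, 1.8177]  x^+=[4.5793, 4.0143]  P^+=[0.1441 0.0405; 0.0405 0.3710]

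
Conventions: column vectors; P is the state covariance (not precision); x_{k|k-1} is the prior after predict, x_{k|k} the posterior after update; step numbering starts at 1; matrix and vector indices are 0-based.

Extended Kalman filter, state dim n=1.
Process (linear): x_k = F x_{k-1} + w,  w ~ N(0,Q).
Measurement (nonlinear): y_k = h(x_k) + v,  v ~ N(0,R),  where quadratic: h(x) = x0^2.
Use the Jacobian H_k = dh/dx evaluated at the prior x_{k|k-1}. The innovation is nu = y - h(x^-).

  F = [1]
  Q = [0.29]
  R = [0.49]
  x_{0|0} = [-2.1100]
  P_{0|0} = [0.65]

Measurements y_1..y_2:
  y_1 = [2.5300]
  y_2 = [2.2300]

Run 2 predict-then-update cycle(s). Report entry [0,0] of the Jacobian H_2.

H_jac[0,0] = -3.3350

step 1: x^-=[-2.1100]  P^-=[0.9400]  H_jac=[-4.2200]  S=[17.2299]  K=[-0.2302]  nu=[-1.9221]  x^+=[-1.6675]  P^+=[0.0267]
step 2: x^-=[-1.6675]  P^-=[0.3167]  H_jac=[-3.3350]  S=[4.0127]  K=[-0.2632]  nu=[-0.5505]  x^+=[-1.5226]  P^+=[0.0387]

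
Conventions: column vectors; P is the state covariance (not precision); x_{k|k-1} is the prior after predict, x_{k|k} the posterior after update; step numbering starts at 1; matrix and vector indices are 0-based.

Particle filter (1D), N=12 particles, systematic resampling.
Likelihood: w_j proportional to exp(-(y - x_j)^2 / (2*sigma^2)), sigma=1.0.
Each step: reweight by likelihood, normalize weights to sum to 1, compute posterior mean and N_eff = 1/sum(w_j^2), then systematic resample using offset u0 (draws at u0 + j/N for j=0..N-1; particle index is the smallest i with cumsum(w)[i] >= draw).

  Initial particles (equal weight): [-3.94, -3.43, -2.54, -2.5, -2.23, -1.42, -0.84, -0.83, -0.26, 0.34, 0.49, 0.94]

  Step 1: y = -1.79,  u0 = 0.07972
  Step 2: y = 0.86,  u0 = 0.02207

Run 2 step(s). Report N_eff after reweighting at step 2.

step 1: w=[0.0180, 0.0473, 0.1369, 0.1410, 0.1647, 0.1694, 0.1155, 0.1144, 0.0563, 0.0188, 0.0135, 0.0044]  mean=-1.7304  Neff=7.8657  idx=[2, 2, 3, 3, 4, 4, 5, 5, 6, 7, 8, 11]
step 2: w=[0.0014, 0.0014, 0.0016, 0.0016, 0.0039, 0.0039, 0.0340, 0.0340, 0.1079, 0.1097, 0.2444, 0.4562]  mean=0.0544  Neff=3.4031  idx=[6, 8, 8, 9, 10, 10, 10, 11, 11, 11, 11, 11]

N_eff = 3.4031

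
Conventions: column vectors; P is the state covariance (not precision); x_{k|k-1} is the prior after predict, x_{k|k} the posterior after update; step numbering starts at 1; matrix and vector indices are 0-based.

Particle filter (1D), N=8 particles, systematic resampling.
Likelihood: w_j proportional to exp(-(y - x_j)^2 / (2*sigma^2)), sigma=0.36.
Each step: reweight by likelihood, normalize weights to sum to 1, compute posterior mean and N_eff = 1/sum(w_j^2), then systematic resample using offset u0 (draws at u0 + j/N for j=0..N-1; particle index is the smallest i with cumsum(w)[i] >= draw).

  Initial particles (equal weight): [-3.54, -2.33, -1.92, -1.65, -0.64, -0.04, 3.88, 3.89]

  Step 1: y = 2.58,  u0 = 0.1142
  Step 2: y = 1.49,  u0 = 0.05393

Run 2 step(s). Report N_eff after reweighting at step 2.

step 1: w=[0.0000, 0.0000, 0.0000, 0.0000, 0.0000, 0.0000, 0.5252, 0.4748]  mean=3.8847  Neff=1.9950  idx=[6, 6, 6, 6, 7, 7, 7, 7]
step 2: w=[0.1365, 0.1365, 0.1365, 0.1365, 0.1135, 0.1135, 0.1135, 0.1135]  mean=3.8845  Neff=7.9327  idx=[0, 1, 2, 3, 4, 5, 6, 7]

N_eff = 7.9327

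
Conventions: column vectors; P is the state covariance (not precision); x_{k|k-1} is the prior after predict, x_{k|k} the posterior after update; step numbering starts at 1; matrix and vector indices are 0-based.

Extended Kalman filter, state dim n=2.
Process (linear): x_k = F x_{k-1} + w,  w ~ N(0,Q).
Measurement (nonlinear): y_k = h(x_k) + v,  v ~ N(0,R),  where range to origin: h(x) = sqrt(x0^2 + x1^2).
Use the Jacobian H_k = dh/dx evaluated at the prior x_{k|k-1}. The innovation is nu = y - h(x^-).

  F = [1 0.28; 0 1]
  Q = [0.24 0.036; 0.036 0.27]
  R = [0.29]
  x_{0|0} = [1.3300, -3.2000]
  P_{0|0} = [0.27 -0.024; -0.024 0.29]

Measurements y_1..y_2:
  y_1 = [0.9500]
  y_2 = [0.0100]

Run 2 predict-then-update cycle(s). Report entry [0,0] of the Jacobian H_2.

H_jac[0,0] = 0.0119

step 1: x^-=[0.4340, -3.2000]  P^-=[0.5193 0.0932; 0.0932 0.5600]  H_jac=[0.1344 -0.9909]  S=[0.8244]  K=[-0.0274; -0.6579]  nu=[-2.2793]  x^+=[0.4964, -1.7005]  P^+=[0.5187 0.0784; 0.0784 0.2032]
step 2: x^-=[0.0203, -1.7005]  P^-=[0.8185 0.1712; 0.1712 0.4732]  H_jac=[0.0119 -0.9999]  S=[0.7591]  K=[-0.2127; -0.6206]  nu=[-1.6906]  x^+=[0.3799, -0.6514]  P^+=[0.7841 0.0710; 0.0710 0.1808]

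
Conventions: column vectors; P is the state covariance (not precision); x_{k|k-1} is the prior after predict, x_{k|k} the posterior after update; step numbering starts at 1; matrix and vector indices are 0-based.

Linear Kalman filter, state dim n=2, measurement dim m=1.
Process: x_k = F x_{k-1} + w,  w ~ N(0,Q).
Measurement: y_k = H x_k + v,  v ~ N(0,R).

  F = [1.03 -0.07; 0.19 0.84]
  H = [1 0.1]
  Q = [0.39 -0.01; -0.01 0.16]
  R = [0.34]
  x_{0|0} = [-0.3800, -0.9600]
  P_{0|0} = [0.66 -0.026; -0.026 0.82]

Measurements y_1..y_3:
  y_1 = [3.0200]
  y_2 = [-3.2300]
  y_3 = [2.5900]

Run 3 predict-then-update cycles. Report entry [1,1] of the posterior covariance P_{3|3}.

step 1: x^-=[-0.3242, -0.8786]  P^-=[1.0980 0.0488; 0.0488 0.7541]  S=[1.4553]  K=[0.7578; 0.0854]  nu=[3.4321]  x^+=[2.2767, -0.5857]  P^+=[0.2622 -0.0453; -0.0453 0.7435]
step 2: x^-=[2.3860, -0.0594]  P^-=[0.6783 -0.0410; -0.0410 0.6796]  S=[1.0169]  K=[0.6630; 0.0265]  nu=[-5.6101]  x^+=[-1.3335, -0.2080]  P^+=[0.2313 -0.0589; -0.0589 0.6789]
step 3: x^-=[-1.3590, -0.4281]  P^-=[0.6472 -0.0548; -0.0548 0.6286]  S=[0.9825]  K=[0.6531; 0.0082]  nu=[3.9918]  x^+=[1.2482, -0.3954]  P^+=[0.2281 -0.0601; -0.0601 0.6285]

P_post[1,1] = 0.6285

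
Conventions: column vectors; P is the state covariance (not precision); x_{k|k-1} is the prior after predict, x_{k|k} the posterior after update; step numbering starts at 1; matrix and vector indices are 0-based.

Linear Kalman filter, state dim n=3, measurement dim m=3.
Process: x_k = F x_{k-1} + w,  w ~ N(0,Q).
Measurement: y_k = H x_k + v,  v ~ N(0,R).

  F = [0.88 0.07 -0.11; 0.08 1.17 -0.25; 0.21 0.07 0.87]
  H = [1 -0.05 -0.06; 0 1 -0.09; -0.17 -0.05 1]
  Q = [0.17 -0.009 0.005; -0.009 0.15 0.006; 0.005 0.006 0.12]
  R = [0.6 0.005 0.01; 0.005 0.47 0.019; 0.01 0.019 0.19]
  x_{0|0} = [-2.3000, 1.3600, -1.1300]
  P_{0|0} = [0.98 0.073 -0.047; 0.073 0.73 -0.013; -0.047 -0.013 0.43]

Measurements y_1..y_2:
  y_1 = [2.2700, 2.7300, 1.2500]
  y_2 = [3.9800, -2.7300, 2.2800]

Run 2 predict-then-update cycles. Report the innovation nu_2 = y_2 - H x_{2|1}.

innov = [3.4483, -5.3697, 1.6204]

step 1: x^-=[-1.8045, 1.6897, -1.3709]  P^-=[0.9560 0.2198 0.1185; 0.2198 1.2056 -0.0067; 0.1185 -0.0067 0.4757]  S=[1.5245 0.1568 -0.0671; 0.1568 1.6807 -0.1264; -0.0671 -0.1264 0.6604]  K=[0.6079 0.0671 -0.0086; 0.0307 0.7134 -0.0184; 0.0886 0.0151 0.7021]  nu=[4.0767, 0.9169, 2.3986]  x^+=[0.7147, 2.4250, 0.6883]  P^+=[0.3713 0.0408 0.0709; 0.0408 0.3382 0.0342; 0.0709 0.0342 0.1483]
step 2: x^-=[0.7230, 2.7224, 0.9186]  P^-=[0.4518 0.0699 0.1186; 0.0699 0.6094 0.0534; 0.1186 0.0534 0.2816]  S=[1.0334 0.0323 0.0323; 0.0323 1.0721 0.0067; 0.0323 0.0067 0.4417]  K=[0.4239 0.0421 0.0552; 0.0170 0.5633 0.0151; 0.0771 0.0202 0.5799]  nu=[3.4483, -5.3697, 1.6204]  x^+=[2.0477, -0.2196, 2.0159]  P^+=[0.2602 0.0285 0.0612; 0.0285 0.2680 0.0320; 0.0612 0.0320 0.1233]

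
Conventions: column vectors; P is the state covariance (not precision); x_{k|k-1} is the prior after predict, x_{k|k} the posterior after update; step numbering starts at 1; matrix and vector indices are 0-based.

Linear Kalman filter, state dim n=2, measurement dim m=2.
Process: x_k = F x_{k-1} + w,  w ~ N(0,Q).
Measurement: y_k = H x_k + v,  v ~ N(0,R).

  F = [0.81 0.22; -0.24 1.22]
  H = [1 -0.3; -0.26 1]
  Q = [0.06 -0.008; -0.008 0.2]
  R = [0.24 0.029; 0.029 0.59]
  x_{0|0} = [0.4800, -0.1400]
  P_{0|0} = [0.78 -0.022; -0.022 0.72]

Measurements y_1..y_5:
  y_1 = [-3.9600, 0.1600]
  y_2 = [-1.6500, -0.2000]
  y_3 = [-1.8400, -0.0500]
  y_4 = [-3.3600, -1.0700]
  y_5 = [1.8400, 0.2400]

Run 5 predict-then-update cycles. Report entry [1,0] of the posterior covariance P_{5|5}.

step 1: x^-=[0.3580, -0.2860]  P^-=[0.5988 0.0130; 0.0130 1.3295]  S=[0.9506 -0.5115; -0.5115 1.9532]  K=[0.6827 0.1057; -0.0472 0.6666]  nu=[-4.4038, 0.5391]  x^+=[-2.5913, 0.2812]  P^+=[0.2078 0.1362; 0.1362 0.4273]
step 2: x^-=[-2.0371, 0.9650]  P^-=[0.2655 0.1937; 0.1937 0.7682]  S=[0.4585 -0.0617; -0.0617 1.2755]  K=[0.4686 0.1204; -0.0045 0.5626]  nu=[0.6766, -1.6946]  x^+=[-1.9241, 0.0085]  P^+=[0.1533 0.1245; 0.1245 0.3642]
step 3: x^-=[-1.5566, 0.4722]  P^-=[0.2226 0.1764; 0.1764 0.6780]  S=[0.4178 -0.0421; -0.0421 1.1913]  K=[0.4176 0.1143; -0.0112 0.5302]  nu=[-0.1417, -0.9269]  x^+=[-1.7217, -0.0177]  P^+=[0.1382 0.1154; 0.1154 0.3425]
step 4: x^-=[-1.3985, 0.3916]  P^-=[0.2084 0.1651; 0.1651 0.6502]  S=[0.4079 -0.0423; -0.0423 1.1684]  K=[0.4009 0.1094; -0.0197 0.5190]  nu=[-1.8440, -1.8252]  x^+=[-2.3374, -0.5193]  P^+=[0.1326 0.1106; 0.1106 0.3344]
step 5: x^-=[-2.0075, -0.0726]  P^-=[0.2026 0.1595; 0.1595 0.6406]  S=[0.4046 -0.0439; -0.0439 1.1613]  K=[0.3941 0.1069; -0.0249 0.5149]  nu=[3.8257, -0.2093]  x^+=[-0.5221, -0.2757]  P^+=[0.1302 0.1083; 0.1083 0.3313]

P_post[1,0] = 0.1083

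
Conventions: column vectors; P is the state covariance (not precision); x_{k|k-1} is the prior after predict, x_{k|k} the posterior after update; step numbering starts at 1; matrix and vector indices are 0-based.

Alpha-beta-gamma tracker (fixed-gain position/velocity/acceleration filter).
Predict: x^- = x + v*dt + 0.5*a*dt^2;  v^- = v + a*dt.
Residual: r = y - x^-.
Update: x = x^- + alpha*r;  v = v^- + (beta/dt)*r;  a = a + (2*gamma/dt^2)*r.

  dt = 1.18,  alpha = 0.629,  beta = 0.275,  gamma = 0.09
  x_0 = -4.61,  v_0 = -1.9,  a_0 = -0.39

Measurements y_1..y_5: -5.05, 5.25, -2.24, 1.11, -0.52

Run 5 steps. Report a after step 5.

a_post = 0.0427

step 1: x_pred=-7.1235  r=2.0735  x^+=-5.8193  v^+=-1.8770  a^+=-0.1219
step 2: x_pred=-8.1190  r=13.3690  x^+=0.2901  v^+=1.0948  a^+=1.6063
step 3: x_pred=2.7003  r=-4.9403  x^+=-0.4072  v^+=1.8389  a^+=0.9677
step 4: x_pred=2.4364  r=-1.3264  x^+=1.6021  v^+=2.6716  a^+=0.7962
step 5: x_pred=5.3089  r=-5.8289  x^+=1.6425  v^+=2.2527  a^+=0.0427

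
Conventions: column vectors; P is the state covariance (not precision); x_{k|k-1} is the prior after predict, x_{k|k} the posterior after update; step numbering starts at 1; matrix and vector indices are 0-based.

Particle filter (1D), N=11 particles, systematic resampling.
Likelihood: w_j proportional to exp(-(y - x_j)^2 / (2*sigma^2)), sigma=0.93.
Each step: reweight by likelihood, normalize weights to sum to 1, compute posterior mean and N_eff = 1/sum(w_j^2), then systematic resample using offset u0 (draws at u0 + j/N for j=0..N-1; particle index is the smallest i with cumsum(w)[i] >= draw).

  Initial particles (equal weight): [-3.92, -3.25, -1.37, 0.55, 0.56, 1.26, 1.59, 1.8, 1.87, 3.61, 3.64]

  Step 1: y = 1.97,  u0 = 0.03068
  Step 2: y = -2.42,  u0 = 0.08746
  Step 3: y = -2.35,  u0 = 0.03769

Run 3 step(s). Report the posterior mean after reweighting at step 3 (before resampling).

post_mean = 0.5555

step 1: w=[0.0000, 0.0000, 0.0003, 0.0665, 0.0676, 0.1595, 0.1963, 0.2099, 0.2122, 0.0451, 0.0426]  mean=1.6793  Neff=6.0280  idx=[3, 4, 5, 6, 6, 6, 7, 7, 8, 8, 9]
step 2: w=[0.4772, 0.4611, 0.0311, 0.0072, 0.0072, 0.0072, 0.0026, 0.0026, 0.0019, 0.0019, 0.0000]  mean=0.6107  Neff=2.2652  idx=[0, 0, 0, 0, 0, 1, 1, 1, 1, 1, 8]
step 3: w=[0.1016, 0.1016, 0.1016, 0.1016, 0.1016, 0.0983, 0.0983, 0.0983, 0.0983, 0.0983, 0.0004]  mean=0.5555  Neff=10.0060  idx=[0, 1, 2, 3, 3, 4, 5, 6, 7, 8, 9]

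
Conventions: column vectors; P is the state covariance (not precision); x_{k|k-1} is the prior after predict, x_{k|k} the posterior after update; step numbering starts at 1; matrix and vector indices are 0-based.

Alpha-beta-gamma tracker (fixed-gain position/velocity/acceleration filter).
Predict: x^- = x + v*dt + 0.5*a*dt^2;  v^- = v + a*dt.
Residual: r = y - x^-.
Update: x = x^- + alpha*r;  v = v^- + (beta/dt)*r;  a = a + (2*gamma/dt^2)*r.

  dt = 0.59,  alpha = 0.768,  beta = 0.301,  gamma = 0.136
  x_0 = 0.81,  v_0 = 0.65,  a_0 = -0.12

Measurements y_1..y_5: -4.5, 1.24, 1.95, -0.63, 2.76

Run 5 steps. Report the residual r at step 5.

resid = 2.1687

step 1: x_pred=1.1726  r=-5.6726  x^+=-3.1840  v^+=-2.3148  a^+=-4.5525
step 2: x_pred=-5.3420  r=6.5820  x^+=-0.2870  v^+=-1.6428  a^+=0.5906
step 3: x_pred=-1.1535  r=3.1035  x^+=1.2300  v^+=0.2890  a^+=3.0156
step 4: x_pred=1.9253  r=-2.5553  x^+=-0.0372  v^+=0.7645  a^+=1.0189
step 5: x_pred=0.5913  r=2.1687  x^+=2.2569  v^+=2.4721  a^+=2.7135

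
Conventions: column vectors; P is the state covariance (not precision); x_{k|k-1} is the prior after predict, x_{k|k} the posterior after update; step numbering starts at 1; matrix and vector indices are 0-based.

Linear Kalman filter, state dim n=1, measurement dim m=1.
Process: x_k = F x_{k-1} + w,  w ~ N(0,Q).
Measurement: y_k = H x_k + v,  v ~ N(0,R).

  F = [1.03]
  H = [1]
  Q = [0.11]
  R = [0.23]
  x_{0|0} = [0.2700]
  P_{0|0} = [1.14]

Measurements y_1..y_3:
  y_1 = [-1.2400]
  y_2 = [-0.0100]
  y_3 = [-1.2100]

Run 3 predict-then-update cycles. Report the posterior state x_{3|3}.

step 1: x^-=[0.2781]  P^-=[1.3194]  S=[1.5494]  K=[0.8516]  nu=[-1.5181]  x^+=[-1.0147]  P^+=[0.1959]
step 2: x^-=[-1.0451]  P^-=[0.3178]  S=[0.5478]  K=[0.5801]  nu=[1.0351]  x^+=[-0.4446]  P^+=[0.1334]
step 3: x^-=[-0.4579]  P^-=[0.2516]  S=[0.4816]  K=[0.5224]  nu=[-0.7521]  x^+=[-0.8508]  P^+=[0.1201]

x_post = [-0.8508]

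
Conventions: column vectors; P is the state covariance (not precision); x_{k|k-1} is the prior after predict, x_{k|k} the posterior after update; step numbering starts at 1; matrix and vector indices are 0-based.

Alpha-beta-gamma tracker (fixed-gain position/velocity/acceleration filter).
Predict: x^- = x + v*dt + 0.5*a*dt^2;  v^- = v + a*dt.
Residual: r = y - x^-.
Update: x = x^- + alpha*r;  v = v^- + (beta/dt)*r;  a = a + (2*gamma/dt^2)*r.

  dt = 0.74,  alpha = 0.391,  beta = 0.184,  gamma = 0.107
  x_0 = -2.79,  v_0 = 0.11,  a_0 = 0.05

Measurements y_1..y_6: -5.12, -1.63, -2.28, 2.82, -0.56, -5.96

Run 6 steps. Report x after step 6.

step 1: x_pred=-2.6949  r=-2.4251  x^+=-3.6431  v^+=-0.4560  a^+=-0.8977
step 2: x_pred=-4.2264  r=2.5964  x^+=-3.2112  v^+=-0.4747  a^+=0.1169
step 3: x_pred=-3.5305  r=1.2505  x^+=-3.0415  v^+=-0.0773  a^+=0.6056
step 4: x_pred=-2.9329  r=5.7529  x^+=-0.6835  v^+=1.8013  a^+=2.8538
step 5: x_pred=1.4308  r=-1.9908  x^+=0.6524  v^+=3.4181  a^+=2.0758
step 6: x_pred=3.7502  r=-9.7102  x^+=-0.0465  v^+=2.5398  a^+=-1.7189

x_post = -0.0465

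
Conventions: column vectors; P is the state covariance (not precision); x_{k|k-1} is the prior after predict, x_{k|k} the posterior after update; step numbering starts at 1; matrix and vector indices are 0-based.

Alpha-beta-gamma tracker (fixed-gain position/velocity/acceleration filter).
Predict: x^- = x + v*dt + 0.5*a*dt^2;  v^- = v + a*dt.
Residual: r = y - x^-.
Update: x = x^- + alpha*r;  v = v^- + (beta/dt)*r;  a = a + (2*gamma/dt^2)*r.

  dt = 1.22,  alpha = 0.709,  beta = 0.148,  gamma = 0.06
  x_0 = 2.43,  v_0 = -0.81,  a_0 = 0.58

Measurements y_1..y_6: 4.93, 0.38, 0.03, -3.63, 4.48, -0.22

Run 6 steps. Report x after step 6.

step 1: x_pred=1.8734  r=3.0566  x^+=4.0405  v^+=0.2684  a^+=0.8264
step 2: x_pred=4.9830  r=-4.6030  x^+=1.7195  v^+=0.7182  a^+=0.4553
step 3: x_pred=2.9346  r=-2.9046  x^+=0.8752  v^+=0.9214  a^+=0.2211
step 4: x_pred=2.1639  r=-5.7939  x^+=-1.9440  v^+=0.4883  a^+=-0.2460
step 5: x_pred=-1.5313  r=6.0113  x^+=2.7307  v^+=0.9174  a^+=0.2387
step 6: x_pred=4.0276  r=-4.2476  x^+=1.0161  v^+=0.6933  a^+=-0.1038

x_post = 1.0161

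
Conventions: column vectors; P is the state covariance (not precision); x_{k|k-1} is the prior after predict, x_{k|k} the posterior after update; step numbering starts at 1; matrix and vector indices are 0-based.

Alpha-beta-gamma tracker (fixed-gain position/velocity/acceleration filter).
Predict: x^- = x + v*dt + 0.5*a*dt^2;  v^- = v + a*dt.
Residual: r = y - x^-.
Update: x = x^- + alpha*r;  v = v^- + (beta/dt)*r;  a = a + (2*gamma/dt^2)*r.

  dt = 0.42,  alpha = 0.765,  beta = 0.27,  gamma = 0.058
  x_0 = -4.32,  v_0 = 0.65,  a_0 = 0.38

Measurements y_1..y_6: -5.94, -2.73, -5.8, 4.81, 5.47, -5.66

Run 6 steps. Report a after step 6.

a_post = -4.0963

step 1: x_pred=-4.0135  r=-1.9265  x^+=-5.4873  v^+=-0.4289  a^+=-0.8869
step 2: x_pred=-5.7456  r=3.0156  x^+=-3.4387  v^+=1.1373  a^+=1.0962
step 3: x_pred=-2.8643  r=-2.9357  x^+=-5.1101  v^+=-0.2896  a^+=-0.8343
step 4: x_pred=-5.3053  r=10.1153  x^+=2.4329  v^+=5.8627  a^+=5.8175
step 5: x_pred=5.4084  r=0.0616  x^+=5.4555  v^+=8.3457  a^+=5.8580
step 6: x_pred=9.4774  r=-15.1374  x^+=-2.1027  v^+=1.0749  a^+=-4.0963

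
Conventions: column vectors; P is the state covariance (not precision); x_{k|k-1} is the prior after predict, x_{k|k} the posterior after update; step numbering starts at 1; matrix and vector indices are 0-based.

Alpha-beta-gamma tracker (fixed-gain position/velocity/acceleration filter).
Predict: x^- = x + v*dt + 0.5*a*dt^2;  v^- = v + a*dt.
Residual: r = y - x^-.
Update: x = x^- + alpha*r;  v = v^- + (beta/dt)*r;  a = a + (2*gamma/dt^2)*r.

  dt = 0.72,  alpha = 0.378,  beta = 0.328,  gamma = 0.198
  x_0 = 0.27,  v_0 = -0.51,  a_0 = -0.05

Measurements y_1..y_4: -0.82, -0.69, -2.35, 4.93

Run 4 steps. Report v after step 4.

v_post = 1.7793

step 1: x_pred=-0.1102  r=-0.7098  x^+=-0.3785  v^+=-0.8694  a^+=-0.5922
step 2: x_pred=-1.1579  r=0.4679  x^+=-0.9811  v^+=-1.0826  a^+=-0.2348
step 3: x_pred=-1.8214  r=-0.5286  x^+=-2.0212  v^+=-1.4925  a^+=-0.6386
step 4: x_pred=-3.2613  r=8.1913  x^+=-0.1650  v^+=1.7793  a^+=5.6187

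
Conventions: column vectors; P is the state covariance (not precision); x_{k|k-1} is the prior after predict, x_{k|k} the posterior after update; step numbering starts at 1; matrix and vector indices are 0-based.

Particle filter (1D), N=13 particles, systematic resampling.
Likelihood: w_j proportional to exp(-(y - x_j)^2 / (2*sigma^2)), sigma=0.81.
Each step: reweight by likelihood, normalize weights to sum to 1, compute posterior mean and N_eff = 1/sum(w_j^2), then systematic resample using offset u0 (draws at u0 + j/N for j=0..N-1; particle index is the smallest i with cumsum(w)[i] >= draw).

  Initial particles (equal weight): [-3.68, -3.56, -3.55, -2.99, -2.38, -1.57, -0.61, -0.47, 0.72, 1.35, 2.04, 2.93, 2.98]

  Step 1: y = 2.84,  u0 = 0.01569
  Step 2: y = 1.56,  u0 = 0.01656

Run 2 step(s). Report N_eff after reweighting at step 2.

step 1: w=[0.0000, 0.0000, 0.0000, 0.0000, 0.0000, 0.0000, 0.0000, 0.0001, 0.0116, 0.0655, 0.2185, 0.3537, 0.3506]  mean=2.6235  Neff=3.3315  idx=[9, 10, 10, 10, 11, 11, 11, 11, 11, 12, 12, 12, 12]
step 2: w=[0.1745, 0.1514, 0.1514, 0.1514, 0.0432, 0.0432, 0.0432, 0.0432, 0.0432, 0.0388, 0.0388, 0.0388, 0.0388]  mean=2.2577  Neff=8.7258  idx=[0, 0, 0, 1, 1, 2, 3, 3, 4, 5, 7, 9, 11]

N_eff = 8.7258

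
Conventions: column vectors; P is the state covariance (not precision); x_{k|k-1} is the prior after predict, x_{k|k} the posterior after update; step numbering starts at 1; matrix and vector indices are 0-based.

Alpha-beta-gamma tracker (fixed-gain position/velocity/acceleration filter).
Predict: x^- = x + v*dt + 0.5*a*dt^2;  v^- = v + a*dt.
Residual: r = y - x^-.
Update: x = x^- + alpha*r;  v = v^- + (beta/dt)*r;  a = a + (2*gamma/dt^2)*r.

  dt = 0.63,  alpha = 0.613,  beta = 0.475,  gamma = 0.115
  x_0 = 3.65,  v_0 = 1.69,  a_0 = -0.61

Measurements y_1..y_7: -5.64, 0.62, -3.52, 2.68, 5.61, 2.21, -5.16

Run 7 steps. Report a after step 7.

a_post = -6.7671

step 1: x_pred=4.5936  r=-10.2336  x^+=-1.6796  v^+=-6.4101  a^+=-6.5403
step 2: x_pred=-7.0159  r=7.6359  x^+=-2.3351  v^+=-4.7733  a^+=-2.1154
step 3: x_pred=-5.7621  r=2.2421  x^+=-4.3877  v^+=-4.4155  a^+=-0.8161
step 4: x_pred=-7.3314  r=10.0114  x^+=-1.1944  v^+=2.6186  a^+=4.9854
step 5: x_pred=1.4447  r=4.1653  x^+=3.9980  v^+=8.9000  a^+=7.3992
step 6: x_pred=11.0734  r=-8.8634  x^+=5.6401  v^+=6.8788  a^+=2.2630
step 7: x_pred=10.4228  r=-15.5828  x^+=0.8706  v^+=-3.4445  a^+=-6.7671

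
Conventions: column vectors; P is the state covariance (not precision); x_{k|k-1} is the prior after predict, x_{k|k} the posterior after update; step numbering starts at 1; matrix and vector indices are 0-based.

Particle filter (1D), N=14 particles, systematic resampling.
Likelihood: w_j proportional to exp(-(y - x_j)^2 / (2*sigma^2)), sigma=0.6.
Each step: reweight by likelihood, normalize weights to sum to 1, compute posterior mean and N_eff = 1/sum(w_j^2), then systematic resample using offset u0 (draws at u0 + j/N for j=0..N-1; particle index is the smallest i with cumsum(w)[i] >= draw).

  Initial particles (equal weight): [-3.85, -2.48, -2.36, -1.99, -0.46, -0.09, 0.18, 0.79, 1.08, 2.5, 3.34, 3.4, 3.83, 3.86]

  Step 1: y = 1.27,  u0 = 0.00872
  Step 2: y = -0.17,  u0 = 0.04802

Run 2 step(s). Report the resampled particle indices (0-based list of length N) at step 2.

step 1: w=[0.0000, 0.0000, 0.0000, 0.0000, 0.0075, 0.0367, 0.0919, 0.3477, 0.4554, 0.0586, 0.0012, 0.0009, 0.0001, 0.0000]  mean=0.9302  Neff=2.9277  idx=[5, 6, 7, 7, 7, 7, 7, 8, 8, 8, 8, 8, 8, 8]
step 2: w=[0.2463, 0.2096, 0.0691, 0.0691, 0.0691, 0.0691, 0.0691, 0.0284, 0.0284, 0.0284, 0.0284, 0.0284, 0.0284, 0.0284]  mean=0.5030  Neff=7.4562  idx=[0, 0, 0, 1, 1, 1, 2, 3, 4, 5, 6, 8, 10, 13]

resampled_idx = [0, 0, 0, 1, 1, 1, 2, 3, 4, 5, 6, 8, 10, 13]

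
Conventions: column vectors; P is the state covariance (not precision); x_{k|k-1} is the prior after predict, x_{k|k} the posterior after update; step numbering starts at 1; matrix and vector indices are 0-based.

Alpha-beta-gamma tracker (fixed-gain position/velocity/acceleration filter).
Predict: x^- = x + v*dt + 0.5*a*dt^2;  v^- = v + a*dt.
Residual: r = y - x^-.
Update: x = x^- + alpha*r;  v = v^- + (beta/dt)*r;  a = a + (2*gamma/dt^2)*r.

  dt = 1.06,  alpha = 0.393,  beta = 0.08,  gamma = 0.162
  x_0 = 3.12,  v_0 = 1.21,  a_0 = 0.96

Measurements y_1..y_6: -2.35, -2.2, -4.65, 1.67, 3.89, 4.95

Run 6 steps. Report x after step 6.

step 1: x_pred=4.9419  r=-7.2919  x^+=2.0762  v^+=1.6773  a^+=-1.1427
step 2: x_pred=3.2121  r=-5.4121  x^+=1.0852  v^+=0.0575  a^+=-2.7033
step 3: x_pred=-0.3726  r=-4.2774  x^+=-2.0536  v^+=-3.1308  a^+=-3.9368
step 4: x_pred=-7.5839  r=9.2539  x^+=-3.9471  v^+=-6.6054  a^+=-1.2683
step 5: x_pred=-11.6614  r=15.5514  x^+=-5.5497  v^+=-6.7761  a^+=3.2161
step 6: x_pred=-10.9256  r=15.8756  x^+=-4.6865  v^+=-2.1689  a^+=7.7939

x_post = -4.6865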